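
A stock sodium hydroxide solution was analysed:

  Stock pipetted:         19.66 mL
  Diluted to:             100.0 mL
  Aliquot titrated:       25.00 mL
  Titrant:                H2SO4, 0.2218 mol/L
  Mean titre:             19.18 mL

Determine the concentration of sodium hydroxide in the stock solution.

2 NaOH + H2SO4 → Na2SO4 + 2 H2O
n(H2SO4) = 0.01918 × 0.2218 = 4.254 × 10^-3 mol
From the 2:1 ratio, n(NaOH) in the aliquot = 2/1 × 4.254 × 10^-3 = 8.508 × 10^-3 mol
[NaOH]_dilute = 8.508 × 10^-3 / 0.02500 = 0.3403 mol/L
Dilution factor = 100.0 / 19.66 = 5.086
[NaOH]_stock = 0.3403 × 5.086 = 1.731 mol/L

1.731 mol/L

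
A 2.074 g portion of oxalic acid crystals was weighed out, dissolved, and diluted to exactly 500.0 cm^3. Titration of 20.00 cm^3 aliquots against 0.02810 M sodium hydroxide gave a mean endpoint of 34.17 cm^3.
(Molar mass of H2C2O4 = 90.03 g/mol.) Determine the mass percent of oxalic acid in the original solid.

H2C2O4 + 2 NaOH → Na2C2O4 + 2 H2O
n(NaOH) per titration = 0.03417 × 0.02810 = 9.602 × 10^-4 mol
From the 1:2 ratio, n(H2C2O4) in each aliquot = 1/2 × 9.602 × 10^-4 = 4.801 × 10^-4 mol
n(H2C2O4) in the whole flask = 4.801 × 10^-4 × 500.0/20.00 = 0.01200 mol
mass of H2C2O4 = 0.01200 × 90.03 = 1.081 g
% H2C2O4 = 1.081 / 2.074 × 100 = 52.10 %

52.10 %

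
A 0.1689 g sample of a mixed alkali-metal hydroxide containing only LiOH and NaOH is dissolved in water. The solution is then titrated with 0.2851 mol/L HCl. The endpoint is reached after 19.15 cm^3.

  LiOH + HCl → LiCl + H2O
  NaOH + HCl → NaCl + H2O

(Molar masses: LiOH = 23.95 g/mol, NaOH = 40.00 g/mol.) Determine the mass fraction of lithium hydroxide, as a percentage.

43.72 %

n(HCl) = 0.01915 × 0.2851 = 5.460 × 10^-3 mol
Let x = n(LiOH), y = n(NaOH).
Titrant: 1x + 1y = 5.460 × 10^-3;  mass: 23.95x + 40.00y = 0.1689
Solving, x = 3.083 × 10^-3 mol, y = 2.376 × 10^-3 mol
mass of LiOH = 3.083 × 10^-3 × 23.95 = 0.07384 g
% LiOH = 0.07384 / 0.1689 × 100 = 43.72 %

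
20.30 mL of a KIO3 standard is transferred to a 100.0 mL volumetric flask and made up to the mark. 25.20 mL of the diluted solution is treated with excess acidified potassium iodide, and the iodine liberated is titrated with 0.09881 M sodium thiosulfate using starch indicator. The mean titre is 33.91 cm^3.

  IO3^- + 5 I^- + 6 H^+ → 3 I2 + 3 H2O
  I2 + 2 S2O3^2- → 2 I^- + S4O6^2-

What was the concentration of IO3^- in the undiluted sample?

0.1092 M

n(S2O3^2-) = 0.03391 × 0.09881 = 3.351 × 10^-3 mol
n(I2) = n(S2O3^2-)/2 = 1.675 × 10^-3 mol
From the 1:3 ratio, n(IO3^-) in the aliquot = 1/3 × 1.675 × 10^-3 = 5.584 × 10^-4 mol
[IO3^-]_dilute = 5.584 × 10^-4 / 0.02520 = 0.02216 mol/L
[IO3^-]_original = 0.02216 × 100.0/20.30 = 0.1092 mol/L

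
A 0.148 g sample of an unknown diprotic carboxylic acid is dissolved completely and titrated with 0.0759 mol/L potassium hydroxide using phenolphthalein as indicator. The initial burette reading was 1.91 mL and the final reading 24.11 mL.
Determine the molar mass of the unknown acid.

176 g/mol

n(KOH) = 0.0222 L × 0.0759 mol/L = 1.68 × 10^-3 mol
From the 1:2 ratio, n(H2A) = 1/2 × 1.68 × 10^-3 = 8.42 × 10^-4 mol
M = m / n = 0.148 g / 8.42 × 10^-4 mol = 176 g/mol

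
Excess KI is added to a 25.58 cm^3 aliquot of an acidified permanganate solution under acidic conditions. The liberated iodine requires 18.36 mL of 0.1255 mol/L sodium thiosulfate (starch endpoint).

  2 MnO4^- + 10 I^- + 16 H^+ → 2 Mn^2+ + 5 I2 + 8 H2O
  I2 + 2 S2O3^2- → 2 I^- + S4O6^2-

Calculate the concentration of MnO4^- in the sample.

n(S2O3^2-) = 0.01836 × 0.1255 = 2.304 × 10^-3 mol
n(I2) = n(S2O3^2-)/2 = 1.152 × 10^-3 mol
From the 2:5 ratio, n(MnO4^-) in the aliquot = 2/5 × 1.152 × 10^-3 = 4.608 × 10^-4 mol
[MnO4^-] = 4.608 × 10^-4 / 0.02558 = 0.01802 mol/L

0.01802 mol/L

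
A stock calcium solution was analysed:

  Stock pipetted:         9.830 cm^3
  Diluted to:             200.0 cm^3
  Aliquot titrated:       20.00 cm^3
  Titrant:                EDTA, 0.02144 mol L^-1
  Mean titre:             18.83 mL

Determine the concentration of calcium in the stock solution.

0.4107 mol/L

Ca^2+ + EDTA^4- → [Ca(EDTA)]^2-
n(EDTA) = 0.01883 × 0.02144 = 4.037 × 10^-4 mol
n(Ca2+) in the aliquot = 4.037 × 10^-4 mol (1:1 ratio)
[Ca2+]_dilute = 4.037 × 10^-4 / 0.02000 = 0.02019 mol/L
Dilution factor = 200.0 / 9.830 = 20.35
[Ca2+]_stock = 0.02019 × 20.35 = 0.4107 mol/L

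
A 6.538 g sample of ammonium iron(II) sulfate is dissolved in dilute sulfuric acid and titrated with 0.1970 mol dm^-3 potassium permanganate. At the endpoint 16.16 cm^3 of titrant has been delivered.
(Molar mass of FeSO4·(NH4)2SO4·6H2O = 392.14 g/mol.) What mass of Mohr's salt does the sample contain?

MnO4^- + 5 Fe^2+ + 8 H^+ → Mn^2+ + 5 Fe^3+ + 4 H2O
n(KMnO4) = 0.01616 L × 0.1970 mol/L = 3.184 × 10^-3 mol
From the 5:1 ratio, n(FeSO4·(NH4)2SO4·6H2O) = 5/1 × 3.184 × 10^-3 = 0.01592 mol
mass of FeSO4·(NH4)2SO4·6H2O = 0.01592 × 392.14 g/mol = 6.242 g

6.242 g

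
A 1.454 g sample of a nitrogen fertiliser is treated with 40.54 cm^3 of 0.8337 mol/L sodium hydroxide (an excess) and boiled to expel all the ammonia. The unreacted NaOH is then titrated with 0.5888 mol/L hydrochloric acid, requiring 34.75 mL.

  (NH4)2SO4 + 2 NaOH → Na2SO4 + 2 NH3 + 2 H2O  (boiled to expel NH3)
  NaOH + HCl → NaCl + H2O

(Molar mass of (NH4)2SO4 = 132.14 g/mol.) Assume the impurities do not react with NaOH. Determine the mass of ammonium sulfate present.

n(NaOH) added = 0.04054 × 0.8337 = 0.03380 mol
n(HCl) used in back-titration = 0.03475 × 0.5888 = 0.02046 mol
n(NaOH) left over = 0.02046 mol (1:1 ratio)
n(NaOH) consumed by analyte = 0.03380 − 0.02046 = 0.01334 mol
From the 1:2 ratio, n((NH4)2SO4) = 1/2 × 0.01334 = 6.669 × 10^-3 mol
mass of (NH4)2SO4 = 6.669 × 10^-3 × 132.14 = 0.8812 g

0.8812 g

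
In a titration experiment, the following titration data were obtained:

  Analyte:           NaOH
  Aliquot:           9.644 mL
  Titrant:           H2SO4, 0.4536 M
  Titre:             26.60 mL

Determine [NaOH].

2.502 M

2 NaOH + H2SO4 → Na2SO4 + 2 H2O
n(H2SO4) = 0.02660 L × 0.4536 mol/L = 0.01207 mol
From the 2:1 mole ratio, n(NaOH) = 2/1 × 0.01207 = 0.02413 mol
[NaOH] = 0.02413 mol / 0.009644 L = 2.502 mol/L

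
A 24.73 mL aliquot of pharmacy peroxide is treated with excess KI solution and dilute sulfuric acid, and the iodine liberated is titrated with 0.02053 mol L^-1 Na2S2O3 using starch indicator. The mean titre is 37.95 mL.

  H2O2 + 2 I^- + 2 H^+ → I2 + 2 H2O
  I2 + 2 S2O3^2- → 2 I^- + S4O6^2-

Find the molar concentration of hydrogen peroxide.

0.01575 mol/L

n(S2O3^2-) = 0.03795 × 0.02053 = 7.791 × 10^-4 mol
n(I2) = n(S2O3^2-)/2 = 3.896 × 10^-4 mol
n(H2O2) in the aliquot = 3.896 × 10^-4 mol (1:1 ratio)
[H2O2] = 3.896 × 10^-4 / 0.02473 = 0.01575 mol/L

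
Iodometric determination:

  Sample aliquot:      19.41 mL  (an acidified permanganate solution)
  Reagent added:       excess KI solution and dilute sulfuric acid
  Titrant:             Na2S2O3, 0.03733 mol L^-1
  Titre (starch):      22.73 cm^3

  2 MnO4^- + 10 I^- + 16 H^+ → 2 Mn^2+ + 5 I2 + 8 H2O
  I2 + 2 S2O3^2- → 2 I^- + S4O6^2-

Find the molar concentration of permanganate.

0.008743 mol/L

n(S2O3^2-) = 0.02273 × 0.03733 = 8.485 × 10^-4 mol
n(I2) = n(S2O3^2-)/2 = 4.243 × 10^-4 mol
From the 2:5 ratio, n(MnO4^-) in the aliquot = 2/5 × 4.243 × 10^-4 = 1.697 × 10^-4 mol
[MnO4^-] = 1.697 × 10^-4 / 0.01941 = 0.008743 mol/L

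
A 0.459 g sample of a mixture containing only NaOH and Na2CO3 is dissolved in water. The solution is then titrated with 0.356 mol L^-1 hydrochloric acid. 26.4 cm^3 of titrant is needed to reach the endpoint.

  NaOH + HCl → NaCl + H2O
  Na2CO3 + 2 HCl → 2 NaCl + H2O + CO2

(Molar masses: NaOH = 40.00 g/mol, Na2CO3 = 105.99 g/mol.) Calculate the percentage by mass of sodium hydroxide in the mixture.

26.2 %

n(HCl) = 0.0264 × 0.356 = 9.40 × 10^-3 mol
Let x = n(NaOH), y = n(Na2CO3).
Titrant: 1x + 2y = 9.40 × 10^-3;  mass: 40.00x + 105.99y = 0.459
Solving, x = 3.01 × 10^-3 mol, y = 3.20 × 10^-3 mol
mass of NaOH = 3.01 × 10^-3 × 40.00 = 0.120 g
% NaOH = 0.120 / 0.459 × 100 = 26.2 %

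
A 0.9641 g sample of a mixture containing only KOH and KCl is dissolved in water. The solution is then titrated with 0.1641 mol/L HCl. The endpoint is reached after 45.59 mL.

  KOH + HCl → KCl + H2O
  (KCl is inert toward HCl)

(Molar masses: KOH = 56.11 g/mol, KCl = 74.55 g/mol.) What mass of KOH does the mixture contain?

n(HCl) = 0.04559 × 0.1641 = 7.481 × 10^-3 mol
Let x = n(KOH), y = n(KCl).
Titrant: 1x = 7.481 × 10^-3;  mass: 56.11x + 74.55y = 0.9641
Solving, x = 7.481 × 10^-3 mol, y = 7.301 × 10^-3 mol
mass of KOH = 7.481 × 10^-3 × 56.11 = 0.4198 g

0.4198 g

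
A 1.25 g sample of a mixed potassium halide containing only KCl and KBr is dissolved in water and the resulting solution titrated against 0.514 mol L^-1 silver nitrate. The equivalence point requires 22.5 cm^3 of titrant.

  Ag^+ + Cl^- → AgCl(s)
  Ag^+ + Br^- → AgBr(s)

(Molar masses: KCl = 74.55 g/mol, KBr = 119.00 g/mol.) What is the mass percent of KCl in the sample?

16.9 %

n(AgNO3) = 0.0225 × 0.514 = 0.0116 mol
Let x = n(KCl), y = n(KBr).
Titrant: 1x + 1y = 0.0116;  mass: 74.55x + 119.00y = 1.25
Solving, x = 2.84 × 10^-3 mol, y = 8.73 × 10^-3 mol
mass of KCl = 2.84 × 10^-3 × 74.55 = 0.212 g
% KCl = 0.212 / 1.25 × 100 = 16.9 %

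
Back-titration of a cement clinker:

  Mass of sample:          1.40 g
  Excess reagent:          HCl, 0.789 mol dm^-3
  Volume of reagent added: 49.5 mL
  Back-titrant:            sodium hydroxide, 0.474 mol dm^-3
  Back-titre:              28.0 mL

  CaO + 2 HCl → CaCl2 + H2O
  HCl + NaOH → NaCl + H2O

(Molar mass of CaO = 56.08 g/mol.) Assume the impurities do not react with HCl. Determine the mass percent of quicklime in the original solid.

51.6 %

n(HCl) added = 0.0495 × 0.789 = 0.0391 mol
n(NaOH) used in back-titration = 0.0280 × 0.474 = 0.0133 mol
n(HCl) left over = 0.0133 mol (1:1 ratio)
n(HCl) consumed by analyte = 0.0391 − 0.0133 = 0.0258 mol
From the 1:2 ratio, n(CaO) = 1/2 × 0.0258 = 0.0129 mol
mass of CaO = 0.0129 × 56.08 = 0.723 g
% CaO = 0.723 / 1.40 × 100 = 51.6 %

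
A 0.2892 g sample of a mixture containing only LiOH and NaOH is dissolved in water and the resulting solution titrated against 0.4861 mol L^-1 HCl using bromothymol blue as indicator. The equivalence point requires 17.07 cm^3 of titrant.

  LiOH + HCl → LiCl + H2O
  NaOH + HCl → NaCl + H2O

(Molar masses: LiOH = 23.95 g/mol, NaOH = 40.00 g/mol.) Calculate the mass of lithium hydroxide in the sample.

n(HCl) = 0.01707 × 0.4861 = 8.298 × 10^-3 mol
Let x = n(LiOH), y = n(NaOH).
Titrant: 1x + 1y = 8.298 × 10^-3;  mass: 23.95x + 40.00y = 0.2892
Solving, x = 2.661 × 10^-3 mol, y = 5.637 × 10^-3 mol
mass of LiOH = 2.661 × 10^-3 × 23.95 = 0.06373 g

0.06373 g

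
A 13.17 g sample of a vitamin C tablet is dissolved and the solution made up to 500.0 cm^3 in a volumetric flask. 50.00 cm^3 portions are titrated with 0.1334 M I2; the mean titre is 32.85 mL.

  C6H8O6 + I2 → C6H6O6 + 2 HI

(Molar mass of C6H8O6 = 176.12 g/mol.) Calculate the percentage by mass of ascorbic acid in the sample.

58.60 %

n(I2) per titration = 0.03285 × 0.1334 = 4.382 × 10^-3 mol
n(C6H8O6) in each aliquot = 4.382 × 10^-3 mol (1:1 ratio)
n(C6H8O6) in the whole flask = 4.382 × 10^-3 × 500.0/50.00 = 0.04382 mol
mass of C6H8O6 = 0.04382 × 176.12 = 7.718 g
% C6H8O6 = 7.718 / 13.17 × 100 = 58.60 %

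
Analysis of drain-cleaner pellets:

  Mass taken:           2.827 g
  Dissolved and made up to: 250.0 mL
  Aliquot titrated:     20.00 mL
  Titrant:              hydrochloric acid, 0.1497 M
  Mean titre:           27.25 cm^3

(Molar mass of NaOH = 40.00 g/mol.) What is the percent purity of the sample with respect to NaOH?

72.15 %

NaOH + HCl → NaCl + H2O
n(HCl) per titration = 0.02725 × 0.1497 = 4.079 × 10^-3 mol
n(NaOH) in each aliquot = 4.079 × 10^-3 mol (1:1 ratio)
n(NaOH) in the whole flask = 4.079 × 10^-3 × 250.0/20.00 = 0.05099 mol
mass of NaOH = 0.05099 × 40.00 = 2.040 g
% NaOH = 2.040 / 2.827 × 100 = 72.15 %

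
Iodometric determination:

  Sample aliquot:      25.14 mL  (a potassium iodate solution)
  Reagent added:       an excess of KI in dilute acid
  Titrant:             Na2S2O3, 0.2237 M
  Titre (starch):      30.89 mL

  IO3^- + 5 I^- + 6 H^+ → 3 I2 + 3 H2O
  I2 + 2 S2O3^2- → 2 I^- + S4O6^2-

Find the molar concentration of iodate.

0.04581 M

n(S2O3^2-) = 0.03089 × 0.2237 = 6.910 × 10^-3 mol
n(I2) = n(S2O3^2-)/2 = 3.455 × 10^-3 mol
From the 1:3 ratio, n(IO3^-) in the aliquot = 1/3 × 3.455 × 10^-3 = 1.152 × 10^-3 mol
[IO3^-] = 1.152 × 10^-3 / 0.02514 = 0.04581 mol/L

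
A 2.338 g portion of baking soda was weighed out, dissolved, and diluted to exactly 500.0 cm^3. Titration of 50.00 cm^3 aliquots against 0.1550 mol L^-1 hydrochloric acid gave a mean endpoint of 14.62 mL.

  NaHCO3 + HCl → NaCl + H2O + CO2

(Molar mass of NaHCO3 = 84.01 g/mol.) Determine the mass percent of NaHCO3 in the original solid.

81.43 %

n(HCl) per titration = 0.01462 × 0.1550 = 2.266 × 10^-3 mol
n(NaHCO3) in each aliquot = 2.266 × 10^-3 mol (1:1 ratio)
n(NaHCO3) in the whole flask = 2.266 × 10^-3 × 500.0/50.00 = 0.02266 mol
mass of NaHCO3 = 0.02266 × 84.01 = 1.904 g
% NaHCO3 = 1.904 / 2.338 × 100 = 81.43 %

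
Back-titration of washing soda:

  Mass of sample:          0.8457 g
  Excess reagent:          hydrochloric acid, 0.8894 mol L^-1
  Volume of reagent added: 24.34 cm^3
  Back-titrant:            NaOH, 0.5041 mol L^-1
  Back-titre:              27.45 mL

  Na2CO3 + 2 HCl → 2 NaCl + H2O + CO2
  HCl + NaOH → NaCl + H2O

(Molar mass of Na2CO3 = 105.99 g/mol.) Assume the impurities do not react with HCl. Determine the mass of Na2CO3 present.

n(HCl) added = 0.02434 × 0.8894 = 0.02165 mol
n(NaOH) used in back-titration = 0.02745 × 0.5041 = 0.01384 mol
n(HCl) left over = 0.01384 mol (1:1 ratio)
n(HCl) consumed by analyte = 0.02165 − 0.01384 = 7.810 × 10^-3 mol
From the 1:2 ratio, n(Na2CO3) = 1/2 × 7.810 × 10^-3 = 3.905 × 10^-3 mol
mass of Na2CO3 = 3.905 × 10^-3 × 105.99 = 0.4139 g

0.4139 g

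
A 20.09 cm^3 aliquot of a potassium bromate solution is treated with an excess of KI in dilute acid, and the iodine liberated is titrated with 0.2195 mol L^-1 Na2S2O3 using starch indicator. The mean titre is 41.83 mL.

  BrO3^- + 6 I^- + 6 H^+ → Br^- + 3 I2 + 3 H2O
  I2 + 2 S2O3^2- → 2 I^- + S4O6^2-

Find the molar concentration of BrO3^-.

0.07617 mol/L

n(S2O3^2-) = 0.04183 × 0.2195 = 9.182 × 10^-3 mol
n(I2) = n(S2O3^2-)/2 = 4.591 × 10^-3 mol
From the 1:3 ratio, n(BrO3^-) in the aliquot = 1/3 × 4.591 × 10^-3 = 1.530 × 10^-3 mol
[BrO3^-] = 1.530 × 10^-3 / 0.02009 = 0.07617 mol/L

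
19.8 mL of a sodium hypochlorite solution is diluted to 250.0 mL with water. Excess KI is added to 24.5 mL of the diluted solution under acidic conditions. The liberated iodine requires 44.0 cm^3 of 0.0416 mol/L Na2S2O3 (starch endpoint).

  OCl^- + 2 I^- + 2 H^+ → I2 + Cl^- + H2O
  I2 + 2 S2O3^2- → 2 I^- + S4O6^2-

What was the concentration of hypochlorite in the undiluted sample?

0.472 mol/L

n(S2O3^2-) = 0.0440 × 0.0416 = 1.83 × 10^-3 mol
n(I2) = n(S2O3^2-)/2 = 9.15 × 10^-4 mol
n(OCl^-) in the aliquot = 9.15 × 10^-4 mol (1:1 ratio)
[OCl^-]_dilute = 9.15 × 10^-4 / 0.0245 = 0.0374 mol/L
[OCl^-]_original = 0.0374 × 250.0/19.8 = 0.472 mol/L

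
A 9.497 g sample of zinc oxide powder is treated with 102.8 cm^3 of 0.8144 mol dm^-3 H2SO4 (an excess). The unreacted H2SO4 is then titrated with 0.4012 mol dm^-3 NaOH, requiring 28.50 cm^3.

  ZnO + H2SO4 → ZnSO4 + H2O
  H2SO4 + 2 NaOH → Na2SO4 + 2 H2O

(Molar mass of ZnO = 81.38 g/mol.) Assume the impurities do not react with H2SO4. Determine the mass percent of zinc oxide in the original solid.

n(H2SO4) added = 0.1028 × 0.8144 = 0.08372 mol
n(NaOH) used in back-titration = 0.02850 × 0.4012 = 0.01143 mol
From the 1:2 ratio, n(H2SO4) left over = 1/2 × 0.01143 = 5.717 × 10^-3 mol
n(H2SO4) consumed by analyte = 0.08372 − 5.717 × 10^-3 = 0.07800 mol
n(ZnO) = 0.07800 mol (1:1 ratio)
mass of ZnO = 0.07800 × 81.38 = 6.348 g
% ZnO = 6.348 / 9.497 × 100 = 66.84 %

66.84 %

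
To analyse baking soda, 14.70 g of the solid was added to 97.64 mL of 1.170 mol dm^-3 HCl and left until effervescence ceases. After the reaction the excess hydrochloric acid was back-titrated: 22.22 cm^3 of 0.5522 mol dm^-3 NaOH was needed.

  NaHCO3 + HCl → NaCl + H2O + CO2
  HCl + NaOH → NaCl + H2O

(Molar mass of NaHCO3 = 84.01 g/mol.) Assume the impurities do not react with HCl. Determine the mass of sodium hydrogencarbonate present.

8.566 g

n(HCl) added = 0.09764 × 1.170 = 0.1142 mol
n(NaOH) used in back-titration = 0.02222 × 0.5522 = 0.01227 mol
n(HCl) left over = 0.01227 mol (1:1 ratio)
n(HCl) consumed by analyte = 0.1142 − 0.01227 = 0.1020 mol
n(NaHCO3) = 0.1020 mol (1:1 ratio)
mass of NaHCO3 = 0.1020 × 84.01 = 8.566 g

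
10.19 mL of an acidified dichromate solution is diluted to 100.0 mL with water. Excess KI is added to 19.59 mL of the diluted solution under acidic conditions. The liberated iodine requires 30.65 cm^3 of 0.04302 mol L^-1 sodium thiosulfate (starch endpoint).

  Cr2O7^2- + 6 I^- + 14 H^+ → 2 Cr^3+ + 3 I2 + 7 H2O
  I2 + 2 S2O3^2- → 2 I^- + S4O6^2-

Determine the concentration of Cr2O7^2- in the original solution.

n(S2O3^2-) = 0.03065 × 0.04302 = 1.319 × 10^-3 mol
n(I2) = n(S2O3^2-)/2 = 6.593 × 10^-4 mol
From the 1:3 ratio, n(Cr2O7^2-) in the aliquot = 1/3 × 6.593 × 10^-4 = 2.198 × 10^-4 mol
[Cr2O7^2-]_dilute = 2.198 × 10^-4 / 0.01959 = 0.01122 mol/L
[Cr2O7^2-]_original = 0.01122 × 100.0/10.19 = 0.1101 mol/L

0.1101 mol/L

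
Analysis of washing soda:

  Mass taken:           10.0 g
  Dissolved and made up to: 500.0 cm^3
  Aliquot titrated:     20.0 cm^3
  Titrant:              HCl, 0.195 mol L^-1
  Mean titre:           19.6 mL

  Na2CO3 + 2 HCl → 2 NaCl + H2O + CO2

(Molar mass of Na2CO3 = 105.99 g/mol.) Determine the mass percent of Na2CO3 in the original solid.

50.6 %

n(HCl) per titration = 0.0196 × 0.195 = 3.82 × 10^-3 mol
From the 1:2 ratio, n(Na2CO3) in each aliquot = 1/2 × 3.82 × 10^-3 = 1.91 × 10^-3 mol
n(Na2CO3) in the whole flask = 1.91 × 10^-3 × 500.0/20.0 = 0.0478 mol
mass of Na2CO3 = 0.0478 × 105.99 = 5.06 g
% Na2CO3 = 5.06 / 10.0 × 100 = 50.6 %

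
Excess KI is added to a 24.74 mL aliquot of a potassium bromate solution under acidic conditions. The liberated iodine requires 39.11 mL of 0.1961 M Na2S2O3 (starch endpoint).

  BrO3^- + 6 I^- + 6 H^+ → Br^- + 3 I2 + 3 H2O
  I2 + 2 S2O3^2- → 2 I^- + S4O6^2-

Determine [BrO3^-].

n(S2O3^2-) = 0.03911 × 0.1961 = 7.669 × 10^-3 mol
n(I2) = n(S2O3^2-)/2 = 3.835 × 10^-3 mol
From the 1:3 ratio, n(BrO3^-) in the aliquot = 1/3 × 3.835 × 10^-3 = 1.278 × 10^-3 mol
[BrO3^-] = 1.278 × 10^-3 / 0.02474 = 0.05167 mol/L

0.05167 M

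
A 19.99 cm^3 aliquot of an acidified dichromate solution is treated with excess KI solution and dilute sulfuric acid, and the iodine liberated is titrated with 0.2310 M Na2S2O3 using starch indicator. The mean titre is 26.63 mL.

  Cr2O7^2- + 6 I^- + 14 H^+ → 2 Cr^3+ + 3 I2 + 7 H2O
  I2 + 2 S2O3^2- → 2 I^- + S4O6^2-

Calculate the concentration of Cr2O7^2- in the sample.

n(S2O3^2-) = 0.02663 × 0.2310 = 6.152 × 10^-3 mol
n(I2) = n(S2O3^2-)/2 = 3.076 × 10^-3 mol
From the 1:3 ratio, n(Cr2O7^2-) in the aliquot = 1/3 × 3.076 × 10^-3 = 1.025 × 10^-3 mol
[Cr2O7^2-] = 1.025 × 10^-3 / 0.01999 = 0.05129 mol/L

0.05129 M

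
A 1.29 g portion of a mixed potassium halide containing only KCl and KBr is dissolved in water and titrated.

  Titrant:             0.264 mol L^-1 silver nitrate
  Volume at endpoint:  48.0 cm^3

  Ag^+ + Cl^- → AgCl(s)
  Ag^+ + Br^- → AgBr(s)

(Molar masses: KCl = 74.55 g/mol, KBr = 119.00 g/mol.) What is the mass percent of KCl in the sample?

28.3 %

n(AgNO3) = 0.0480 × 0.264 = 0.0127 mol
Let x = n(KCl), y = n(KBr).
Titrant: 1x + 1y = 0.0127;  mass: 74.55x + 119.00y = 1.29
Solving, x = 4.90 × 10^-3 mol, y = 7.77 × 10^-3 mol
mass of KCl = 4.90 × 10^-3 × 74.55 = 0.366 g
% KCl = 0.366 / 1.29 × 100 = 28.3 %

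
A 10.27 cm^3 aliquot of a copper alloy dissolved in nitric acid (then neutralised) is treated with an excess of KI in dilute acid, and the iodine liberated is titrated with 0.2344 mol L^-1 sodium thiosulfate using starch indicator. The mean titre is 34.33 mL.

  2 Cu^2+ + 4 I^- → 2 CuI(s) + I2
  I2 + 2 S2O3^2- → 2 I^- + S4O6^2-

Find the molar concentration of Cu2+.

n(S2O3^2-) = 0.03433 × 0.2344 = 8.047 × 10^-3 mol
n(I2) = n(S2O3^2-)/2 = 4.023 × 10^-3 mol
From the 2:1 ratio, n(Cu2+) in the aliquot = 2/1 × 4.023 × 10^-3 = 8.047 × 10^-3 mol
[Cu2+] = 8.047 × 10^-3 / 0.01027 = 0.7835 mol/L

0.7835 mol/L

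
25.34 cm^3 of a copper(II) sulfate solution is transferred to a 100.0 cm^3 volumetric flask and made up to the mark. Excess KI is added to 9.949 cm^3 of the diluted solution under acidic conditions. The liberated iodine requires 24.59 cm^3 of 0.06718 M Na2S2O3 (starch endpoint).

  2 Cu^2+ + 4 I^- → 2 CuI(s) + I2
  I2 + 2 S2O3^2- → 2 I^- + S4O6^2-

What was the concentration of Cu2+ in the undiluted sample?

0.6553 M

n(S2O3^2-) = 0.02459 × 0.06718 = 1.652 × 10^-3 mol
n(I2) = n(S2O3^2-)/2 = 8.260 × 10^-4 mol
From the 2:1 ratio, n(Cu2+) in the aliquot = 2/1 × 8.260 × 10^-4 = 1.652 × 10^-3 mol
[Cu2+]_dilute = 1.652 × 10^-3 / 0.009949 = 0.1660 mol/L
[Cu2+]_original = 0.1660 × 100.0/25.34 = 0.6553 mol/L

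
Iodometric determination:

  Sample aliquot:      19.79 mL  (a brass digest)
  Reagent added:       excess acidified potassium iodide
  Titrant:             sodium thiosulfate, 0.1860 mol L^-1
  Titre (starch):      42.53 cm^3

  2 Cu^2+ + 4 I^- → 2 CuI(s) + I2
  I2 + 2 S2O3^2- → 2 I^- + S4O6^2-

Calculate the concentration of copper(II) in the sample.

0.3997 mol/L

n(S2O3^2-) = 0.04253 × 0.1860 = 7.911 × 10^-3 mol
n(I2) = n(S2O3^2-)/2 = 3.955 × 10^-3 mol
From the 2:1 ratio, n(Cu2+) in the aliquot = 2/1 × 3.955 × 10^-3 = 7.911 × 10^-3 mol
[Cu2+] = 7.911 × 10^-3 / 0.01979 = 0.3997 mol/L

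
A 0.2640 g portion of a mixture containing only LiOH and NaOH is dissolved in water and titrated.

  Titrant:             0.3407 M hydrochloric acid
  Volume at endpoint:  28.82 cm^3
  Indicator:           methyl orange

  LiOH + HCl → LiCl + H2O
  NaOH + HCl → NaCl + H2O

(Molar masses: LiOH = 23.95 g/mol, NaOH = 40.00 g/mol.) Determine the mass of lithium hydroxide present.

0.1921 g

n(HCl) = 0.02882 × 0.3407 = 9.819 × 10^-3 mol
Let x = n(LiOH), y = n(NaOH).
Titrant: 1x + 1y = 9.819 × 10^-3;  mass: 23.95x + 40.00y = 0.2640
Solving, x = 8.022 × 10^-3 mol, y = 1.797 × 10^-3 mol
mass of LiOH = 8.022 × 10^-3 × 23.95 = 0.1921 g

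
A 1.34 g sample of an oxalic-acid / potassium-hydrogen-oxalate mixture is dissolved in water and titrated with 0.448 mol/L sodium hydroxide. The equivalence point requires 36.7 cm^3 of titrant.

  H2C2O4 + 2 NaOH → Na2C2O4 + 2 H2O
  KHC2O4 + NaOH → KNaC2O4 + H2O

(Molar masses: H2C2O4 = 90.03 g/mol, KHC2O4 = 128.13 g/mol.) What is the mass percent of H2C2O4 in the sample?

31.0 %

n(NaOH) = 0.0367 × 0.448 = 0.0164 mol
Let x = n(H2C2O4), y = n(KHC2O4).
Titrant: 2x + 1y = 0.0164;  mass: 90.03x + 128.13y = 1.34
Solving, x = 4.61 × 10^-3 mol, y = 7.22 × 10^-3 mol
mass of H2C2O4 = 4.61 × 10^-3 × 90.03 = 0.415 g
% H2C2O4 = 0.415 / 1.34 × 100 = 31.0 %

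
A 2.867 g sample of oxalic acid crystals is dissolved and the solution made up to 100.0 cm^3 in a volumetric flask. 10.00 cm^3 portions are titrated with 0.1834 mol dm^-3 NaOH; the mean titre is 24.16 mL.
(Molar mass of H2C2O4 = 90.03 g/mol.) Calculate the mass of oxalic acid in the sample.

H2C2O4 + 2 NaOH → Na2C2O4 + 2 H2O
n(NaOH) per titration = 0.02416 × 0.1834 = 4.431 × 10^-3 mol
From the 1:2 ratio, n(H2C2O4) in each aliquot = 1/2 × 4.431 × 10^-3 = 2.215 × 10^-3 mol
n(H2C2O4) in the whole flask = 2.215 × 10^-3 × 100.0/10.00 = 0.02215 mol
mass of H2C2O4 = 0.02215 × 90.03 = 1.995 g

1.995 g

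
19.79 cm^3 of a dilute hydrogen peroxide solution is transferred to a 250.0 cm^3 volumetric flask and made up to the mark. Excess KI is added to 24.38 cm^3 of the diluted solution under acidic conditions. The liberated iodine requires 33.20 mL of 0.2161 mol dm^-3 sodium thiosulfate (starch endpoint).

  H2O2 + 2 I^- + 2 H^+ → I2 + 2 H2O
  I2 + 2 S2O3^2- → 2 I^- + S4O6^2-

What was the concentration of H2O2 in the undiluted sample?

1.859 mol/L

n(S2O3^2-) = 0.03320 × 0.2161 = 7.175 × 10^-3 mol
n(I2) = n(S2O3^2-)/2 = 3.587 × 10^-3 mol
n(H2O2) in the aliquot = 3.587 × 10^-3 mol (1:1 ratio)
[H2O2]_dilute = 3.587 × 10^-3 / 0.02438 = 0.1471 mol/L
[H2O2]_original = 0.1471 × 250.0/19.79 = 1.859 mol/L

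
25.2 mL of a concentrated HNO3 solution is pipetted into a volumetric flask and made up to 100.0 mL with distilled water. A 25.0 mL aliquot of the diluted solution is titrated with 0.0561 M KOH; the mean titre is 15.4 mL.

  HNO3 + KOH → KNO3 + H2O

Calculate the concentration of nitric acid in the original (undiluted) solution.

n(KOH) = 0.0154 × 0.0561 = 8.64 × 10^-4 mol
n(HNO3) in the aliquot = 8.64 × 10^-4 mol (1:1 ratio)
[HNO3]_dilute = 8.64 × 10^-4 / 0.0250 = 0.0346 mol/L
Dilution factor = 100.0 / 25.2 = 3.968
[HNO3]_stock = 0.0346 × 3.968 = 0.137 mol/L

0.137 M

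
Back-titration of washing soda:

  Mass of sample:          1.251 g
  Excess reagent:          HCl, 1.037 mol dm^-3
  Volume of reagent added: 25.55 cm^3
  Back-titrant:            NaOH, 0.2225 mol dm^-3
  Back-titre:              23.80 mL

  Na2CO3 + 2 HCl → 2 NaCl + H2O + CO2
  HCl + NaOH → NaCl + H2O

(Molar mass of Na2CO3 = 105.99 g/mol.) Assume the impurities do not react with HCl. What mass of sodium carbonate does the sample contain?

n(HCl) added = 0.02555 × 1.037 = 0.02650 mol
n(NaOH) used in back-titration = 0.02380 × 0.2225 = 5.296 × 10^-3 mol
n(HCl) left over = 5.296 × 10^-3 mol (1:1 ratio)
n(HCl) consumed by analyte = 0.02650 − 5.296 × 10^-3 = 0.02120 mol
From the 1:2 ratio, n(Na2CO3) = 1/2 × 0.02120 = 0.01060 mol
mass of Na2CO3 = 0.01060 × 105.99 = 1.123 g

1.123 g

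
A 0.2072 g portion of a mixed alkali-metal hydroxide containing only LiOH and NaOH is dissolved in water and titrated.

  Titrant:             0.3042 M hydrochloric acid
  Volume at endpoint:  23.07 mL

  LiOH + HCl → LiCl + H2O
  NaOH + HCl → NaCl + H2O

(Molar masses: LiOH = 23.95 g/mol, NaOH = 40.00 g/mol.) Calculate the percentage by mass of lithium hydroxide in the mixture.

n(HCl) = 0.02307 × 0.3042 = 7.018 × 10^-3 mol
Let x = n(LiOH), y = n(NaOH).
Titrant: 1x + 1y = 7.018 × 10^-3;  mass: 23.95x + 40.00y = 0.2072
Solving, x = 4.580 × 10^-3 mol, y = 2.437 × 10^-3 mol
mass of LiOH = 4.580 × 10^-3 × 23.95 = 0.1097 g
% LiOH = 0.1097 / 0.2072 × 100 = 52.94 %

52.94 %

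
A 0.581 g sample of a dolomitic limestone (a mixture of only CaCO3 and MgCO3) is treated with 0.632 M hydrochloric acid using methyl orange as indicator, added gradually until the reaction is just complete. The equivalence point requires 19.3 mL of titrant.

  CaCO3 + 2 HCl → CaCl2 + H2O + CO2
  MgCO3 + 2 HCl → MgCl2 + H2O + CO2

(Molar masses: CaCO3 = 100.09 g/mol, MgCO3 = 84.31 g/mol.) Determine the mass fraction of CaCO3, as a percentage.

n(HCl) = 0.0193 × 0.632 = 0.0122 mol
Let x = n(CaCO3), y = n(MgCO3).
Titrant: 2x + 2y = 0.0122;  mass: 100.09x + 84.31y = 0.581
Solving, x = 4.23 × 10^-3 mol, y = 1.86 × 10^-3 mol
mass of CaCO3 = 4.23 × 10^-3 × 100.09 = 0.424 g
% CaCO3 = 0.424 / 0.581 × 100 = 72.9 %

72.9 %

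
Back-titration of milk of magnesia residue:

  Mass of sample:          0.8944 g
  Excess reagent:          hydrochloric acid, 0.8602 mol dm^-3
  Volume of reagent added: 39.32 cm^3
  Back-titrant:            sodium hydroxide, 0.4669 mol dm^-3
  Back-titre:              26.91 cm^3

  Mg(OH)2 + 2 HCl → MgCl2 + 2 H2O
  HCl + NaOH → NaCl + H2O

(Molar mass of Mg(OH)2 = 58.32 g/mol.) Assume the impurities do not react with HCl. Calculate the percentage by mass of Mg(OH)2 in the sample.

n(HCl) added = 0.03932 × 0.8602 = 0.03382 mol
n(NaOH) used in back-titration = 0.02691 × 0.4669 = 0.01256 mol
n(HCl) left over = 0.01256 mol (1:1 ratio)
n(HCl) consumed by analyte = 0.03382 − 0.01256 = 0.02126 mol
From the 1:2 ratio, n(Mg(OH)2) = 1/2 × 0.02126 = 0.01063 mol
mass of Mg(OH)2 = 0.01063 × 58.32 = 0.6199 g
% Mg(OH)2 = 0.6199 / 0.8944 × 100 = 69.31 %

69.31 %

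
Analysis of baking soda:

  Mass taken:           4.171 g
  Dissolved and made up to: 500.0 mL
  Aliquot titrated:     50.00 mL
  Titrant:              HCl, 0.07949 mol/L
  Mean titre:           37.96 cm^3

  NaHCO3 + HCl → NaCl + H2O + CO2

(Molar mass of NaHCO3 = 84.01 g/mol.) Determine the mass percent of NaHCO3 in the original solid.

60.78 %

n(HCl) per titration = 0.03796 × 0.07949 = 3.017 × 10^-3 mol
n(NaHCO3) in each aliquot = 3.017 × 10^-3 mol (1:1 ratio)
n(NaHCO3) in the whole flask = 3.017 × 10^-3 × 500.0/50.00 = 0.03017 mol
mass of NaHCO3 = 0.03017 × 84.01 = 2.535 g
% NaHCO3 = 2.535 / 4.171 × 100 = 60.78 %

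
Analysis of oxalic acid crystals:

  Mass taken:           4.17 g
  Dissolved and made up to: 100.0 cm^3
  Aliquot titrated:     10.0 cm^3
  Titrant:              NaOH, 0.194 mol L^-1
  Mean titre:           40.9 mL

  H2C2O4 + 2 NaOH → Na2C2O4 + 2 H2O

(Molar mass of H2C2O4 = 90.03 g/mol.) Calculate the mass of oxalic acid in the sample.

n(NaOH) per titration = 0.0409 × 0.194 = 7.93 × 10^-3 mol
From the 1:2 ratio, n(H2C2O4) in each aliquot = 1/2 × 7.93 × 10^-3 = 3.97 × 10^-3 mol
n(H2C2O4) in the whole flask = 3.97 × 10^-3 × 100.0/10.0 = 0.0397 mol
mass of H2C2O4 = 0.0397 × 90.03 = 3.57 g

3.57 g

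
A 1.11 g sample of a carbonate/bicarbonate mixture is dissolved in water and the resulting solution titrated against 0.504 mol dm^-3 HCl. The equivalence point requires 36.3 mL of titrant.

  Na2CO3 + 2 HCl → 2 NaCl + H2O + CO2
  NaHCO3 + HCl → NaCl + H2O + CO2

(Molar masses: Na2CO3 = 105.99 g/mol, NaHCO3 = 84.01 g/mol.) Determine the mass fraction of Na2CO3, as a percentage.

65.7 %

n(HCl) = 0.0363 × 0.504 = 0.0183 mol
Let x = n(Na2CO3), y = n(NaHCO3).
Titrant: 2x + 1y = 0.0183;  mass: 105.99x + 84.01y = 1.11
Solving, x = 6.88 × 10^-3 mol, y = 4.53 × 10^-3 mol
mass of Na2CO3 = 6.88 × 10^-3 × 105.99 = 0.730 g
% Na2CO3 = 0.730 / 1.11 × 100 = 65.7 %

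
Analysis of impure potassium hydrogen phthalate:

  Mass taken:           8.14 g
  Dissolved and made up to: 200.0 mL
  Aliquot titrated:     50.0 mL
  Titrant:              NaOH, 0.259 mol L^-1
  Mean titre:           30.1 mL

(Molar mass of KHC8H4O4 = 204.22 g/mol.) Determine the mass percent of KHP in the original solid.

78.2 %

KHC8H4O4 + NaOH → KNaC8H4O4 + H2O
n(NaOH) per titration = 0.0301 × 0.259 = 7.80 × 10^-3 mol
n(KHC8H4O4) in each aliquot = 7.80 × 10^-3 mol (1:1 ratio)
n(KHC8H4O4) in the whole flask = 7.80 × 10^-3 × 200.0/50.0 = 0.0312 mol
mass of KHC8H4O4 = 0.0312 × 204.22 = 6.37 g
% KHC8H4O4 = 6.37 / 8.14 × 100 = 78.2 %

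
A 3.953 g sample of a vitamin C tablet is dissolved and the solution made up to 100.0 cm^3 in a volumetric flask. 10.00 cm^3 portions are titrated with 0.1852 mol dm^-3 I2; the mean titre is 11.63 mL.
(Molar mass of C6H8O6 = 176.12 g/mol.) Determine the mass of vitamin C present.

C6H8O6 + I2 → C6H6O6 + 2 HI
n(I2) per titration = 0.01163 × 0.1852 = 2.154 × 10^-3 mol
n(C6H8O6) in each aliquot = 2.154 × 10^-3 mol (1:1 ratio)
n(C6H8O6) in the whole flask = 2.154 × 10^-3 × 100.0/10.00 = 0.02154 mol
mass of C6H8O6 = 0.02154 × 176.12 = 3.793 g

3.793 g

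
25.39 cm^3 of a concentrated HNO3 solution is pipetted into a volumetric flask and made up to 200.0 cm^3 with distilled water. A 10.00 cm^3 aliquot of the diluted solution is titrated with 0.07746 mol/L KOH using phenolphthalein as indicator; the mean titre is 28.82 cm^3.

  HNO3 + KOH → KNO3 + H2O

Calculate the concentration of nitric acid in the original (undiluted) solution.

1.758 mol/L

n(KOH) = 0.02882 × 0.07746 = 2.232 × 10^-3 mol
n(HNO3) in the aliquot = 2.232 × 10^-3 mol (1:1 ratio)
[HNO3]_dilute = 2.232 × 10^-3 / 0.01000 = 0.2232 mol/L
Dilution factor = 200.0 / 25.39 = 7.877
[HNO3]_stock = 0.2232 × 7.877 = 1.758 mol/L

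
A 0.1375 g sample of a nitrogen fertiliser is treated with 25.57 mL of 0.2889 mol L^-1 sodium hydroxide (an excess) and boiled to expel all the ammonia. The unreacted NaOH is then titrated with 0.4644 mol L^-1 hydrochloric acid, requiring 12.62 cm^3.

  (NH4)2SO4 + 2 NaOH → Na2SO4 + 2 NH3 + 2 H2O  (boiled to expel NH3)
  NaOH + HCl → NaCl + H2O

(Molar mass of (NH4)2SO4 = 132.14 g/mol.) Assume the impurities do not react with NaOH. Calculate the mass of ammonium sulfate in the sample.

0.1009 g

n(NaOH) added = 0.02557 × 0.2889 = 7.387 × 10^-3 mol
n(HCl) used in back-titration = 0.01262 × 0.4644 = 5.861 × 10^-3 mol
n(NaOH) left over = 5.861 × 10^-3 mol (1:1 ratio)
n(NaOH) consumed by analyte = 7.387 × 10^-3 − 5.861 × 10^-3 = 1.526 × 10^-3 mol
From the 1:2 ratio, n((NH4)2SO4) = 1/2 × 1.526 × 10^-3 = 7.632 × 10^-4 mol
mass of (NH4)2SO4 = 7.632 × 10^-4 × 132.14 = 0.1009 g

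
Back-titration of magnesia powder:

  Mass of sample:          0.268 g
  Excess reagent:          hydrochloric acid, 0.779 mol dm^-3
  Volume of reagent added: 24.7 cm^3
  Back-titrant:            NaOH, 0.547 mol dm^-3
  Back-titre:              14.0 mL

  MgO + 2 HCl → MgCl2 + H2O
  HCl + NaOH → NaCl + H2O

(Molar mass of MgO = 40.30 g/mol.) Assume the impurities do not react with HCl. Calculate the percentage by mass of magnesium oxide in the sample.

n(HCl) added = 0.0247 × 0.779 = 0.0192 mol
n(NaOH) used in back-titration = 0.0140 × 0.547 = 7.66 × 10^-3 mol
n(HCl) left over = 7.66 × 10^-3 mol (1:1 ratio)
n(HCl) consumed by analyte = 0.0192 − 7.66 × 10^-3 = 0.0116 mol
From the 1:2 ratio, n(MgO) = 1/2 × 0.0116 = 5.79 × 10^-3 mol
mass of MgO = 5.79 × 10^-3 × 40.30 = 0.233 g
% MgO = 0.233 / 0.268 × 100 = 87.1 %

87.1 %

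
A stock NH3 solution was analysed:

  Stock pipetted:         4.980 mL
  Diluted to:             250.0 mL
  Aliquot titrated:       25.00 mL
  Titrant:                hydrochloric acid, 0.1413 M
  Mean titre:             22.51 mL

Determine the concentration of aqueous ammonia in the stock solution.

NH3 + HCl → NH4Cl
n(HCl) = 0.02251 × 0.1413 = 3.181 × 10^-3 mol
n(NH3) in the aliquot = 3.181 × 10^-3 mol (1:1 ratio)
[NH3]_dilute = 3.181 × 10^-3 / 0.02500 = 0.1272 mol/L
Dilution factor = 250.0 / 4.980 = 50.20
[NH3]_stock = 0.1272 × 50.20 = 6.387 mol/L

6.387 M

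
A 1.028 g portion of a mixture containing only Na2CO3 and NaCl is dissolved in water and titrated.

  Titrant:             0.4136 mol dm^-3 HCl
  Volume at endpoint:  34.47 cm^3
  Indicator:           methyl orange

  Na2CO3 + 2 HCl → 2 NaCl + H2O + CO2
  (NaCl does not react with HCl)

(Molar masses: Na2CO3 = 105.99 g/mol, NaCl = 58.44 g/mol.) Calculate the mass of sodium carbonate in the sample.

n(HCl) = 0.03447 × 0.4136 = 0.01426 mol
Let x = n(Na2CO3), y = n(NaCl).
Titrant: 2x = 0.01426;  mass: 105.99x + 58.44y = 1.028
Solving, x = 7.128 × 10^-3 mol, y = 4.662 × 10^-3 mol
mass of Na2CO3 = 7.128 × 10^-3 × 105.99 = 0.7555 g

0.7555 g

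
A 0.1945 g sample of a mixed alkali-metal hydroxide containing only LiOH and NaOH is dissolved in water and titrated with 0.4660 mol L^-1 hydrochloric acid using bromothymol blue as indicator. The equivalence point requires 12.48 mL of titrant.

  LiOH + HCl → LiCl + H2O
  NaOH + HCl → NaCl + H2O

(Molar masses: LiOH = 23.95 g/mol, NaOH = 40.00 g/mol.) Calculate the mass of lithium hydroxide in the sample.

n(HCl) = 0.01248 × 0.4660 = 5.816 × 10^-3 mol
Let x = n(LiOH), y = n(NaOH).
Titrant: 1x + 1y = 5.816 × 10^-3;  mass: 23.95x + 40.00y = 0.1945
Solving, x = 2.376 × 10^-3 mol, y = 3.440 × 10^-3 mol
mass of LiOH = 2.376 × 10^-3 × 23.95 = 0.05689 g

0.05689 g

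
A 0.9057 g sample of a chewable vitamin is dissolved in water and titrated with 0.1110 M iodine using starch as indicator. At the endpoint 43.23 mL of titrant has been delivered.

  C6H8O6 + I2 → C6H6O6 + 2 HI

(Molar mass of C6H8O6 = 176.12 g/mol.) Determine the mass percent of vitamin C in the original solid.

93.31 %

n(I2) = 0.04323 L × 0.1110 mol/L = 4.799 × 10^-3 mol
n(C6H8O6) = 4.799 × 10^-3 mol (1:1 ratio)
mass of C6H8O6 = 4.799 × 10^-3 × 176.12 g/mol = 0.8451 g
% C6H8O6 = 0.8451 / 0.9057 × 100 = 93.31 %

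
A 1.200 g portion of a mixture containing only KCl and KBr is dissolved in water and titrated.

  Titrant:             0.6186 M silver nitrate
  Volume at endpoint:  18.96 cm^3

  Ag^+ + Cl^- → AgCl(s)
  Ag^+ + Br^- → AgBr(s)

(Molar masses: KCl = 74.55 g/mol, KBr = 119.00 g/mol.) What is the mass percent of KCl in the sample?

27.35 %

n(AgNO3) = 0.01896 × 0.6186 = 0.01173 mol
Let x = n(KCl), y = n(KBr).
Titrant: 1x + 1y = 0.01173;  mass: 74.55x + 119.00y = 1.200
Solving, x = 4.403 × 10^-3 mol, y = 7.326 × 10^-3 mol
mass of KCl = 4.403 × 10^-3 × 74.55 = 0.3282 g
% KCl = 0.3282 / 1.200 × 100 = 27.35 %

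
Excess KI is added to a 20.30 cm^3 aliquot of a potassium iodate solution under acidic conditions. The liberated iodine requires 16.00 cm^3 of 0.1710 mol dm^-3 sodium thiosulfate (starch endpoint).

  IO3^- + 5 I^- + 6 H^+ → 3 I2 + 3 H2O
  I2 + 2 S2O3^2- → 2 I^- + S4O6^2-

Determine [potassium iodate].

n(S2O3^2-) = 0.01600 × 0.1710 = 2.736 × 10^-3 mol
n(I2) = n(S2O3^2-)/2 = 1.368 × 10^-3 mol
From the 1:3 ratio, n(IO3^-) in the aliquot = 1/3 × 1.368 × 10^-3 = 4.560 × 10^-4 mol
[IO3^-] = 4.560 × 10^-4 / 0.02030 = 0.02246 mol/L

0.02246 mol/L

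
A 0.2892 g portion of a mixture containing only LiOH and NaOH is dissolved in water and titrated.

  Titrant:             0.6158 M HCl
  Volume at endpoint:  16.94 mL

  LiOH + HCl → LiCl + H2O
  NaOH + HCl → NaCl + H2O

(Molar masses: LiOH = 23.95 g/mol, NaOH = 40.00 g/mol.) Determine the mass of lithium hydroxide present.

0.1911 g

n(HCl) = 0.01694 × 0.6158 = 0.01043 mol
Let x = n(LiOH), y = n(NaOH).
Titrant: 1x + 1y = 0.01043;  mass: 23.95x + 40.00y = 0.2892
Solving, x = 7.979 × 10^-3 mol, y = 2.452 × 10^-3 mol
mass of LiOH = 7.979 × 10^-3 × 23.95 = 0.1911 g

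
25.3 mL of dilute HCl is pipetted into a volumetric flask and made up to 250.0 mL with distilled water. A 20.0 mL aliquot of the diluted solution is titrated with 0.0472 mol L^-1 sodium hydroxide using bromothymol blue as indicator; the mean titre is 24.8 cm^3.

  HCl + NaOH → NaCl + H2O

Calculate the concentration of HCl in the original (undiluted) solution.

0.578 mol/L

n(NaOH) = 0.0248 × 0.0472 = 1.17 × 10^-3 mol
n(HCl) in the aliquot = 1.17 × 10^-3 mol (1:1 ratio)
[HCl]_dilute = 1.17 × 10^-3 / 0.0200 = 0.0585 mol/L
Dilution factor = 250.0 / 25.3 = 9.881
[HCl]_stock = 0.0585 × 9.881 = 0.578 mol/L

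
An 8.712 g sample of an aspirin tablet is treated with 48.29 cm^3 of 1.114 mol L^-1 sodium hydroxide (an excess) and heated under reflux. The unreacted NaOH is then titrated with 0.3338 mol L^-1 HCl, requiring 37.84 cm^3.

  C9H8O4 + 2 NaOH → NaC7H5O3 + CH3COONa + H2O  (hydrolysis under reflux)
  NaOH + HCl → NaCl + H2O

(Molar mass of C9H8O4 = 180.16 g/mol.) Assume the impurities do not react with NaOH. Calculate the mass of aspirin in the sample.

3.708 g

n(NaOH) added = 0.04829 × 1.114 = 0.05380 mol
n(HCl) used in back-titration = 0.03784 × 0.3338 = 0.01263 mol
n(NaOH) left over = 0.01263 mol (1:1 ratio)
n(NaOH) consumed by analyte = 0.05380 − 0.01263 = 0.04116 mol
From the 1:2 ratio, n(C9H8O4) = 1/2 × 0.04116 = 0.02058 mol
mass of C9H8O4 = 0.02058 × 180.16 = 3.708 g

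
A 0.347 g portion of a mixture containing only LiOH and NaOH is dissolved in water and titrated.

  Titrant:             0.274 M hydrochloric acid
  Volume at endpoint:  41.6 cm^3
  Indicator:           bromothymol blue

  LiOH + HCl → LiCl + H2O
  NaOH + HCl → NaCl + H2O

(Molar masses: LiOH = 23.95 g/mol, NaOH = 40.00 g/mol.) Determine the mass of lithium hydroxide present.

n(HCl) = 0.0416 × 0.274 = 0.0114 mol
Let x = n(LiOH), y = n(NaOH).
Titrant: 1x + 1y = 0.0114;  mass: 23.95x + 40.00y = 0.347
Solving, x = 6.79 × 10^-3 mol, y = 4.61 × 10^-3 mol
mass of LiOH = 6.79 × 10^-3 × 23.95 = 0.163 g

0.163 g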